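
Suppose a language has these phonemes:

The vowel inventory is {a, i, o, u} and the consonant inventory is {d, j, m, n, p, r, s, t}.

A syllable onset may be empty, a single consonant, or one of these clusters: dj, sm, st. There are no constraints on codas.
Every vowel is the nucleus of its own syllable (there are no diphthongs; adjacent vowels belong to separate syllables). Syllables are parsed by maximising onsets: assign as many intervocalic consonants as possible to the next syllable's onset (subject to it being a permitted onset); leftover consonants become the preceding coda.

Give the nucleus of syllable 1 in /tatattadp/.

The vowels are a, a, a — 3 nuclei, so 3 syllables.
The first nucleus (vowel 1 from the left) is /a/.

a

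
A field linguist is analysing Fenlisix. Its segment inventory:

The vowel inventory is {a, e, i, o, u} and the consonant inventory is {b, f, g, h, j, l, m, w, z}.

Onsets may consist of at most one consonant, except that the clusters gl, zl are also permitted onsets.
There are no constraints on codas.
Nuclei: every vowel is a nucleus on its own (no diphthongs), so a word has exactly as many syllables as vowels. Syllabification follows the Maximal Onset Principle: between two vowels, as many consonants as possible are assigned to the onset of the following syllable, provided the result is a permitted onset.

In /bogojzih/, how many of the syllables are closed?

2

Nuclei (vowels): o, o, i → 3 syllables.
/o…o/ gap (V1→V2): /g/ is a single consonant, so it becomes the next onset.
/o…i/ gap (V2→V3): cluster /jz/ — the longest permitted-onset suffix is /z/; onset = /z/, preceding coda = /j/.
Putting it together: bo.goj.zih.
Classifying each syllable: /bo/ (open), /goj/ (closed), /zih/ (closed).
Closed syllables: 2.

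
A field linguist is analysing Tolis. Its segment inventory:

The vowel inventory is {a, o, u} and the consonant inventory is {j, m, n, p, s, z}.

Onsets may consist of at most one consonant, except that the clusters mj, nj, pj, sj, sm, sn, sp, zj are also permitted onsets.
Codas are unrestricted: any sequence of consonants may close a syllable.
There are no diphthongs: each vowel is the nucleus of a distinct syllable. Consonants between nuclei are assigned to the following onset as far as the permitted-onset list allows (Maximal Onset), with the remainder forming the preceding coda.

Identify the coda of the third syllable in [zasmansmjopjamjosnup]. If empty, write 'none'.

none

Vowels present: a, a, o, a, o, u; each is a nucleus, giving 6 syllables.
V1 /a/ – V2 /a/: /sm/ is a licit onset in full, so it all attaches to the next syllable.
V2 /a/ – V3 /o/: /nsmj/ — longest licit onset from the right is /mj/, leaving /ns/ as coda.
V3 /o/ – V4 /a/: /pj/ — entire cluster is a permitted onset → onset /pj/, coda ∅.
V4 /a/ – V5 /o/: /mj/ — entire cluster is a permitted onset → onset /mj/, coda ∅.
V5 /o/ – V6 /u/: /sn/ — entire cluster is a permitted onset → onset /sn/, coda ∅.
Putting it together: za.smans.mjo.pja.mjo.snup.
Syllable 3 is /mjo/: onset /mj/, nucleus /o/, coda ∅.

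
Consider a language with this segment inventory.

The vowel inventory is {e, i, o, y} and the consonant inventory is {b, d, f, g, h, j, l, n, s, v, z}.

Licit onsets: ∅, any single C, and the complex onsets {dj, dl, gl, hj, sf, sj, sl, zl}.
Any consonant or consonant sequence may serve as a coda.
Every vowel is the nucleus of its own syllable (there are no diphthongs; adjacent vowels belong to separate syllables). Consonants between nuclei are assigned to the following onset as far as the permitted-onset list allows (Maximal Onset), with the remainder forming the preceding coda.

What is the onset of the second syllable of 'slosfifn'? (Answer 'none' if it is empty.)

sf

The vowels are o, i — 2 nuclei, so 2 syllables.
σ1/σ2 boundary: /sf/ is a licit onset in full, so it all attaches to the next syllable.
Putting it together: slo.sfifn.
Syllable 2 is /sfifn/: onset /sf/, nucleus /i/, coda /fn/.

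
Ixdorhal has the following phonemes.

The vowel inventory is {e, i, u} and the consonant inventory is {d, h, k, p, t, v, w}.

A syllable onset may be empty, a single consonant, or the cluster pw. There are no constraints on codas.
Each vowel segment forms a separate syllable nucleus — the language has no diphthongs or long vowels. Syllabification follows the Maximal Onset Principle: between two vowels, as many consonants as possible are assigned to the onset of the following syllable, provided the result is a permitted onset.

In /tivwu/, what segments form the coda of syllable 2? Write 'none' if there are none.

none

Vowels present: i, u; each is a nucleus, giving 2 syllables.
σ1/σ2 boundary: /vw/ — longest licit onset from the right is /w/, leaving /v/ as coda.
Putting it together: tiv.wu.
Syllable 2 is /wu/: onset /w/, nucleus /u/, coda ∅.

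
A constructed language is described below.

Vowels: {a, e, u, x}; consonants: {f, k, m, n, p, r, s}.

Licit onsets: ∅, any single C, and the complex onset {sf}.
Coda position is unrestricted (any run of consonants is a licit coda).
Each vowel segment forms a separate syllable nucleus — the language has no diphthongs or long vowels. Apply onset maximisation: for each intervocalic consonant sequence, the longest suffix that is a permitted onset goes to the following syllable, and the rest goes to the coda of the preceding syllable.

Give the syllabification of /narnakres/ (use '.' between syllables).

Nuclei (vowels): a, a, e → 3 syllables.
σ1/σ2 boundary: cluster /rn/ — the longest permitted-onset suffix is /n/; onset = /n/, preceding coda = /r/.
σ2/σ3 boundary: /kr/ splits as /k/ + /r/ (/r/ is the longest suffix that is a licit onset).

nar.nak.res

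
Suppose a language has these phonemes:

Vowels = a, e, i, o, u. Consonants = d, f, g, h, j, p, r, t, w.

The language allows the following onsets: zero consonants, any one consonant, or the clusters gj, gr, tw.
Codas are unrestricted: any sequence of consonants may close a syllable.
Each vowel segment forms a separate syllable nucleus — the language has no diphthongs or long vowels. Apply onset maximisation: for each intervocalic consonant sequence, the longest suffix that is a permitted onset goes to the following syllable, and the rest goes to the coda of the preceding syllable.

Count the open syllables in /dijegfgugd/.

The vowels are i, e, u — 3 nuclei, so 3 syllables.
σ1/σ2 boundary: just /j/ — single C goes to the following onset.
σ2/σ3 boundary: /gfg/ — longest licit onset from the right is /g/, leaving /gf/ as coda.
Result: di.jegf.gugd.
Classifying each syllable: /di/ (open), /jegf/ (closed), /gugd/ (closed).
Open syllables: 1.

1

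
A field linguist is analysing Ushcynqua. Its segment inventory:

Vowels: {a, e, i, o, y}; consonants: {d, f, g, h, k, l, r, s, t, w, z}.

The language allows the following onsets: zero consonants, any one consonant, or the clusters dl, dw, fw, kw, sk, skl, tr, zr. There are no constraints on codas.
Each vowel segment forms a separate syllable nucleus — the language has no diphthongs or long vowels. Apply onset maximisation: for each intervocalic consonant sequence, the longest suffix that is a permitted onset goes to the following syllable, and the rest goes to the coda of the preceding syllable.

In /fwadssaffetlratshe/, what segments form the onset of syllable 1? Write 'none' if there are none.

Vowels present: a, a, e, a, e; each is a nucleus, giving 5 syllables.
Between /a/ (V1) and /a/ (V2): /dss/; trying suffixes from longest down, /s/ is the first permitted one, so coda /ds/ | onset /s/.
Between /a/ (V2) and /e/ (V3): /ff/ — longest licit onset from the right is /f/, leaving /f/ as coda.
Between /e/ (V3) and /a/ (V4): /tlr/ — longest licit onset from the right is /r/, leaving /tl/ as coda.
Between /a/ (V4) and /e/ (V5): /tsh/ splits as /ts/ + /h/ (/h/ is the longest suffix that is a licit onset).
Syllabification: fwads.saf.fetl.rats.he.
Syllable 1 is /fwads/: onset /fw/, nucleus /a/, coda /ds/.

fw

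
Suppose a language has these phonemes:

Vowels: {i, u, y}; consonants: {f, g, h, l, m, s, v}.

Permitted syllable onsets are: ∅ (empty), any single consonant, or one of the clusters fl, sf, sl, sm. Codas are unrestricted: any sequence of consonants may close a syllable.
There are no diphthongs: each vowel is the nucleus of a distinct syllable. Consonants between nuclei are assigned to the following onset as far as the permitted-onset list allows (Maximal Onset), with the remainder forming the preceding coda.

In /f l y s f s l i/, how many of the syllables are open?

1

The vowels are y, i — 2 nuclei, so 2 syllables.
/y…i/ gap (V1→V2): /sfsl/ splits as /sf/ + /sl/ (/sl/ is the longest suffix that is a licit onset).
So the parse is flysf.sli.
Classifying each syllable: /flysf/ (closed), /sli/ (open).
Open syllables: 1.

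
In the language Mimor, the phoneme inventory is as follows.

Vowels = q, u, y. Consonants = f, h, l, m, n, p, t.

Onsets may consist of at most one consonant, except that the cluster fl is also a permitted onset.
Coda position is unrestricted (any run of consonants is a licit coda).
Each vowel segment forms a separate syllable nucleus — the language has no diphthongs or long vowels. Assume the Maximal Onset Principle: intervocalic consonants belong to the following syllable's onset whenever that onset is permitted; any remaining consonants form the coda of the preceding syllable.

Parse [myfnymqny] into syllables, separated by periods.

The vowels are y, y, q, y — 4 nuclei, so 4 syllables.
σ1/σ2 boundary: /fn/ splits as /f/ + /n/ (/n/ is the longest suffix that is a licit onset).
σ2/σ3 boundary: /m/ → onset of the next syllable (single consonants are always licit onsets).
σ3/σ4 boundary: /n/ is a single consonant, so it becomes the next onset.

myf.ny.mq.ny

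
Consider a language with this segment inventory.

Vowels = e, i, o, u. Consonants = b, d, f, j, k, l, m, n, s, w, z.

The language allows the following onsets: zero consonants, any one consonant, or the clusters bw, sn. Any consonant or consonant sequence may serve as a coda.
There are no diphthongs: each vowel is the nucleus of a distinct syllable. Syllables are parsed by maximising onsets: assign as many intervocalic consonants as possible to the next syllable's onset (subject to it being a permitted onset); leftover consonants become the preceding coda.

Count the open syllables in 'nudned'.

0

Nuclei (vowels): u, e → 2 syllables.
V1 /u/ – V2 /e/: /dn/ — longest licit onset from the right is /n/, leaving /d/ as coda.
Putting it together: nud.ned.
Classifying each syllable: /nud/ (closed), /ned/ (closed).
Open syllables: 0.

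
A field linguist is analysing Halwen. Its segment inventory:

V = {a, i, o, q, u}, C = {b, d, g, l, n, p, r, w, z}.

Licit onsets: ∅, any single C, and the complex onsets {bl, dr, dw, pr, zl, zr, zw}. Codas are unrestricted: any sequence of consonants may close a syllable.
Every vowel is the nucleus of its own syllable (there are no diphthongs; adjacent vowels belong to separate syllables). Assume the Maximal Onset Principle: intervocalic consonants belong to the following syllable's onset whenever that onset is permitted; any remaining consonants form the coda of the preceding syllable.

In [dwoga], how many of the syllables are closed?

0

Nuclei (vowels): o, a → 2 syllables.
σ1/σ2 boundary: just /g/ — single C goes to the following onset.
Result: dwo.ga.
Classifying each syllable: /dwo/ (open), /ga/ (open).
Closed syllables: 0.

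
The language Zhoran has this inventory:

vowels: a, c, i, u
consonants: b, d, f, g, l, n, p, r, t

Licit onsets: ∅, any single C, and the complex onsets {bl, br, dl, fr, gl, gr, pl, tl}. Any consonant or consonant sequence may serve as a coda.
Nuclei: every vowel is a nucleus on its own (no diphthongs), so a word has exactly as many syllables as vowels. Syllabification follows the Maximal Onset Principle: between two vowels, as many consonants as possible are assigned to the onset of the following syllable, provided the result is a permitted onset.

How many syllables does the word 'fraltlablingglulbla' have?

Nuclei (vowels): a, a, i, u, a → 5 syllables.

5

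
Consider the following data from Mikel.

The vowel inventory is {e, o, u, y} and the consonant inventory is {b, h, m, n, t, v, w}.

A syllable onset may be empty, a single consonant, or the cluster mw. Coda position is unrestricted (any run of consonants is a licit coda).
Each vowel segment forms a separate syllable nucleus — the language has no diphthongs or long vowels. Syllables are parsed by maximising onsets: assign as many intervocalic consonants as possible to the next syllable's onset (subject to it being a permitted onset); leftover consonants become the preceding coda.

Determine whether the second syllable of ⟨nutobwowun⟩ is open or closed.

The vowels are u, o, o, u — 4 nuclei, so 4 syllables.
Between /u/ (V1) and /o/ (V2): /t/ is a single consonant, so it becomes the next onset.
Between /o/ (V2) and /o/ (V3): /bw/ splits as /b/ + /w/ (/w/ is the longest suffix that is a licit onset).
Between /o/ (V3) and /u/ (V4): /w/ is a single consonant, so it becomes the next onset.
So the parse is nu.tob.wo.wun.
Syllable 2 is /tob/ with coda /b/, so it is closed.

closed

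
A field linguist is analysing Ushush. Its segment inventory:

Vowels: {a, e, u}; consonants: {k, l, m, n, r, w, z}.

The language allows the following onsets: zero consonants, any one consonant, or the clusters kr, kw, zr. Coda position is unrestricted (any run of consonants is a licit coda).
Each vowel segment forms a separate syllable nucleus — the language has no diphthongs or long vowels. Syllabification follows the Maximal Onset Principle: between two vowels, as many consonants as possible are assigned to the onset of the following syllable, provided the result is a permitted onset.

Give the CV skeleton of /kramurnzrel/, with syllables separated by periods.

Vowels present: a, u, e; each is a nucleus, giving 3 syllables.
Between /a/ (V1) and /u/ (V2): /m/ → onset of the next syllable (single consonants are always licit onsets).
Between /u/ (V2) and /e/ (V3): /rnzr/; trying suffixes from longest down, /zr/ is the first permitted one, so coda /rn/ | onset /zr/.
Putting it together: kra.murn.zrel.
Mapping each syllable to C/V: /kra/ → CCV, /murn/ → CVCC, /zrel/ → CCVC.

CCV.CVCC.CCVC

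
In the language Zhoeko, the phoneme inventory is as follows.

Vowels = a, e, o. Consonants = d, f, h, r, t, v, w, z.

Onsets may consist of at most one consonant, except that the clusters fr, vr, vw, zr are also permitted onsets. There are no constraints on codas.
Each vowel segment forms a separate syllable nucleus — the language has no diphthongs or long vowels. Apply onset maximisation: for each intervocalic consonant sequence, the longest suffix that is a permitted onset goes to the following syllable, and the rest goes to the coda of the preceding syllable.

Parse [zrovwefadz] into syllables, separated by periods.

zro.vwe.fadz

Vowels present: o, e, a; each is a nucleus, giving 3 syllables.
σ1/σ2 boundary: cluster /vw/ — /vw/ is itself a permitted onset, so the whole cluster goes right; preceding coda = ∅.
σ2/σ3 boundary: just /f/ — single C goes to the following onset.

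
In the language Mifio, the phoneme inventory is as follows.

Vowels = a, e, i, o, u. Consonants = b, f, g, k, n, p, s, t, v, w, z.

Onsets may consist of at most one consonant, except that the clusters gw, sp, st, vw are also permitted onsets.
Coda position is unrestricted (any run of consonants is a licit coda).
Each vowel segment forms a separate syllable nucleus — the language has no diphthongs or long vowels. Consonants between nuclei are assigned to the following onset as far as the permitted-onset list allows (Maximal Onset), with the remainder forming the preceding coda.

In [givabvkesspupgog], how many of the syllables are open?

The vowels are i, a, e, u, o — 5 nuclei, so 5 syllables.
/i…a/ gap (V1→V2): /v/ is a single consonant, so it becomes the next onset.
/a…e/ gap (V2→V3): cluster /bvk/ — the longest permitted-onset suffix is /k/; onset = /k/, preceding coda = /bv/.
/e…u/ gap (V3→V4): /ssp/; trying suffixes from longest down, /sp/ is the first permitted one, so coda /s/ | onset /sp/.
/u…o/ gap (V4→V5): cluster /pg/ — the longest permitted-onset suffix is /g/; onset = /g/, preceding coda = /p/.
Result: gi.vabv.kes.spup.gog.
Classifying each syllable: /gi/ (open), /vabv/ (closed), /kes/ (closed), /spup/ (closed), /gog/ (closed).
Open syllables: 1.

1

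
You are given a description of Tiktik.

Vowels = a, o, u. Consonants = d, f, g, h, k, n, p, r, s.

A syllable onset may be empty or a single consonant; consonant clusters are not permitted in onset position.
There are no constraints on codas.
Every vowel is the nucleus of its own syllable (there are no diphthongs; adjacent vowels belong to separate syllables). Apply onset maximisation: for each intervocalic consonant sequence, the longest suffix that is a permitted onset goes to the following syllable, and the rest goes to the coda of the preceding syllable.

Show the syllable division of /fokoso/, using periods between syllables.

Nuclei (vowels): o, o, o → 3 syllables.
V1 /o/ – V2 /o/: /k/ is a single consonant, so it becomes the next onset.
V2 /o/ – V3 /o/: /s/ → onset of the next syllable (single consonants are always licit onsets).

fo.ko.so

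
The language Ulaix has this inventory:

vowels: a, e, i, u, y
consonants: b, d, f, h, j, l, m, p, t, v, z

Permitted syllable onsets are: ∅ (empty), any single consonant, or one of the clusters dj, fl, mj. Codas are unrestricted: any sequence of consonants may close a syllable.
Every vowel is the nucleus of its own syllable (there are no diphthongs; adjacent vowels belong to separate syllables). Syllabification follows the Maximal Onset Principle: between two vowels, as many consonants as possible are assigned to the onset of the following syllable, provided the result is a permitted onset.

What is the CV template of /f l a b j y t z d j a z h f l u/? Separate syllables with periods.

CCVC.CVCC.CCVCC.CCV

The vowels are a, y, a, u — 4 nuclei, so 4 syllables.
V1 /a/ – V2 /y/: /bj/; trying suffixes from longest down, /j/ is the first permitted one, so coda /b/ | onset /j/.
V2 /y/ – V3 /a/: /tzdj/; trying suffixes from longest down, /dj/ is the first permitted one, so coda /tz/ | onset /dj/.
V3 /a/ – V4 /u/: /zhfl/ — longest licit onset from the right is /fl/, leaving /zh/ as coda.
Syllabification: flab.jytz.djazh.flu.
Mapping each syllable to C/V: /flab/ → CCVC, /jytz/ → CVCC, /djazh/ → CCVCC, /flu/ → CCV.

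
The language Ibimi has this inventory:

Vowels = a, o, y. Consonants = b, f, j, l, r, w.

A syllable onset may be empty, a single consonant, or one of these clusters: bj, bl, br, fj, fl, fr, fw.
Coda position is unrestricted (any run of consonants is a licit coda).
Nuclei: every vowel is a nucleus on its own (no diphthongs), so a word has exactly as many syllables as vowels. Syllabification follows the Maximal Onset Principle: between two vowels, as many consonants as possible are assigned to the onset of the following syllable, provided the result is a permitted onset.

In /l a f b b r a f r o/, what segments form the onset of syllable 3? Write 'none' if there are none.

Vowels present: a, a, o; each is a nucleus, giving 3 syllables.
V1 /a/ – V2 /a/: /fbbr/; trying suffixes from longest down, /br/ is the first permitted one, so coda /fb/ | onset /br/.
V2 /a/ – V3 /o/: /fr/ is a licit onset in full, so it all attaches to the next syllable.
Putting it together: lafb.bra.fro.
Syllable 3 is /fro/: onset /fr/, nucleus /o/, coda ∅.

fr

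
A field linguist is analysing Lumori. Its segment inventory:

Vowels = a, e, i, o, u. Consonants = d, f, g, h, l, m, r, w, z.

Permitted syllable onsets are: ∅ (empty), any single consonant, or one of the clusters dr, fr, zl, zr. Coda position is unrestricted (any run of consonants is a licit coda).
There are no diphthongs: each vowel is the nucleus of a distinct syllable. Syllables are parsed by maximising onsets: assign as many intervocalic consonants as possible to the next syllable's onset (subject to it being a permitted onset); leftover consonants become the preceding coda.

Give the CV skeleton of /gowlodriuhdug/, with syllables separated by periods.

CVC.CV.CCV.VC.CVC

Nuclei (vowels): o, o, i, u, u → 5 syllables.
/o…o/ gap (V1→V2): /wl/ splits as /w/ + /l/ (/l/ is the longest suffix that is a licit onset).
/o…i/ gap (V2→V3): /dr/ — entire cluster is a permitted onset → onset /dr/, coda ∅.
/i…u/ gap (V3→V4): nothing intervenes; syllable break is V.V.
/u…u/ gap (V4→V5): /hd/ splits as /h/ + /d/ (/d/ is the longest suffix that is a licit onset).
Syllabification: gow.lo.dri.uh.dug.
Mapping each syllable to C/V: /gow/ → CVC, /lo/ → CV, /dri/ → CCV, /uh/ → VC, /dug/ → CVC.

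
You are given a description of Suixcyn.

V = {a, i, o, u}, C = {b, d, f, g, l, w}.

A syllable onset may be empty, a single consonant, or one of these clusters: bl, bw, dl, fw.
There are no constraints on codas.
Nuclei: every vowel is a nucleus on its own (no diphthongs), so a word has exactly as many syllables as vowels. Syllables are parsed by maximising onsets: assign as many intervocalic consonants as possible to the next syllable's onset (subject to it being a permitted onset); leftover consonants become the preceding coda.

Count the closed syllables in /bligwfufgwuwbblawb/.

4

The vowels are i, u, u, a — 4 nuclei, so 4 syllables.
σ1/σ2 boundary: /gwf/ splits as /gw/ + /f/ (/f/ is the longest suffix that is a licit onset).
σ2/σ3 boundary: /fgw/ splits as /fg/ + /w/ (/w/ is the longest suffix that is a licit onset).
σ3/σ4 boundary: /wbbl/ splits as /wb/ + /bl/ (/bl/ is the longest suffix that is a licit onset).
Syllabification: bligw.fufg.wuwb.blawb.
Classifying each syllable: /bligw/ (closed), /fufg/ (closed), /wuwb/ (closed), /blawb/ (closed).
Closed syllables: 4.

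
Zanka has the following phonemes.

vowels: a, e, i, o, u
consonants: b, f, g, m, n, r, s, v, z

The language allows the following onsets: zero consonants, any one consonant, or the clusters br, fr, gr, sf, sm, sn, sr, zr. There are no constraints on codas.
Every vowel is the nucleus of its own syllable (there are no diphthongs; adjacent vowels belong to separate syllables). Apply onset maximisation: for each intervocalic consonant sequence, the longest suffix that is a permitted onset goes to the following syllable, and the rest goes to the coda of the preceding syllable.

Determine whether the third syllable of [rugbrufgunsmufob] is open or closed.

Nuclei (vowels): u, u, u, u, o → 5 syllables.
/u…u/ gap (V1→V2): /gbr/ splits as /g/ + /br/ (/br/ is the longest suffix that is a licit onset).
/u…u/ gap (V2→V3): cluster /fg/ — the longest permitted-onset suffix is /g/; onset = /g/, preceding coda = /f/.
/u…u/ gap (V3→V4): /nsm/ splits as /n/ + /sm/ (/sm/ is the longest suffix that is a licit onset).
/u…o/ gap (V4→V5): /f/ → onset of the next syllable (single consonants are always licit onsets).
Syllabification: rug.bruf.gun.smu.fob.
Syllable 3 is /gun/ with coda /n/, so it is closed.

closed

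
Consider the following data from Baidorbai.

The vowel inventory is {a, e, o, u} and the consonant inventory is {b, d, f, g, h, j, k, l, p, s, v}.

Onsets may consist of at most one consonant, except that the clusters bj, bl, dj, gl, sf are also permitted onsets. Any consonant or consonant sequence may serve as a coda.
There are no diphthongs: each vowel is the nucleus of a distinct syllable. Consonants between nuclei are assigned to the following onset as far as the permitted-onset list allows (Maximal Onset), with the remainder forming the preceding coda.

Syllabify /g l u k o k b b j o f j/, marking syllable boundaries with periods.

Nuclei (vowels): u, o, o → 3 syllables.
σ1/σ2 boundary: just /k/ — single C goes to the following onset.
σ2/σ3 boundary: /kbbj/; trying suffixes from longest down, /bj/ is the first permitted one, so coda /kb/ | onset /bj/.

glu.kokb.bjofj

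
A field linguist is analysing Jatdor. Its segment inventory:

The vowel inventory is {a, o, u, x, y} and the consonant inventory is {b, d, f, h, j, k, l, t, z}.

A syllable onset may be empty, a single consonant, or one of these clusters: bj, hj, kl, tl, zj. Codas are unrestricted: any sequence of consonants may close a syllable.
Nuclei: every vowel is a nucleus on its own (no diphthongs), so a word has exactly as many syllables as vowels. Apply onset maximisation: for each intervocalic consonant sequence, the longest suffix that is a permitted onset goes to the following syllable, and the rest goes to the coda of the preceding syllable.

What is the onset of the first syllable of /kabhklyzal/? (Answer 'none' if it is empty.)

k

The vowels are a, y, a — 3 nuclei, so 3 syllables.
V1 /a/ – V2 /y/: /bhkl/ splits as /bh/ + /kl/ (/kl/ is the longest suffix that is a licit onset).
V2 /y/ – V3 /a/: /z/ is a single consonant, so it becomes the next onset.
Putting it together: kabh.kly.zal.
Syllable 1 is /kabh/: onset /k/, nucleus /a/, coda /bh/.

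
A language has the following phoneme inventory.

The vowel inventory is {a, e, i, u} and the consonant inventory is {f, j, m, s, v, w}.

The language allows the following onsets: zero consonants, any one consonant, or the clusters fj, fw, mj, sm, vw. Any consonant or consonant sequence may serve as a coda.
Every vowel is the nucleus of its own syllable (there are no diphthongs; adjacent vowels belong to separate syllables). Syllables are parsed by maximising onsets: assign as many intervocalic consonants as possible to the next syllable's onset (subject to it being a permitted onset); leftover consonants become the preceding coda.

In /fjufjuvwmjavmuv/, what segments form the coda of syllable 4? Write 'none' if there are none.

v

Nuclei (vowels): u, u, a, u → 4 syllables.
/u…u/ gap (V1→V2): cluster /fj/ — /fj/ is itself a permitted onset, so the whole cluster goes right; preceding coda = ∅.
/u…a/ gap (V2→V3): /vwmj/ — longest licit onset from the right is /mj/, leaving /vw/ as coda.
/a…u/ gap (V3→V4): cluster /vm/ — the longest permitted-onset suffix is /m/; onset = /m/, preceding coda = /v/.
Result: fju.fjuvw.mjav.muv.
Syllable 4 is /muv/: onset /m/, nucleus /u/, coda /v/.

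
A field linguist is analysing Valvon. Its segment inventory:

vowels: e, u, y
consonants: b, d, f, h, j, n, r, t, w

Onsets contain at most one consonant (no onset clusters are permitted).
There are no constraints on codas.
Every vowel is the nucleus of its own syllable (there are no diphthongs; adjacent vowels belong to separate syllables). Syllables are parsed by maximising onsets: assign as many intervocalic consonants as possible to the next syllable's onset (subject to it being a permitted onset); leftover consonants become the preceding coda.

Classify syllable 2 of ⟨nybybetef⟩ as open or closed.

The vowels are y, y, e, e — 4 nuclei, so 4 syllables.
V1 /y/ – V2 /y/: /b/ is a single consonant, so it becomes the next onset.
V2 /y/ – V3 /e/: just /b/ — single C goes to the following onset.
V3 /e/ – V4 /e/: /t/ → onset of the next syllable (single consonants are always licit onsets).
So the parse is ny.by.be.tef.
Syllable 2 is /by/; it ends in its nucleus with no coda, so it is open.

open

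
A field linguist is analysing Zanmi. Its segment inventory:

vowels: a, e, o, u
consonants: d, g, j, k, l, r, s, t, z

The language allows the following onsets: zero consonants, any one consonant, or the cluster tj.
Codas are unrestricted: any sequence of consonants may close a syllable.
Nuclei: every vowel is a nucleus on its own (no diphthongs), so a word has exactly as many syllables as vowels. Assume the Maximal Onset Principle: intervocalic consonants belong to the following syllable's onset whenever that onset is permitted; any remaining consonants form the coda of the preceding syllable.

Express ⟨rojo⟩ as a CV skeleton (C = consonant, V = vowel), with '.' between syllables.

Vowels present: o, o; each is a nucleus, giving 2 syllables.
V1 /o/ – V2 /o/: /j/ → onset of the next syllable (single consonants are always licit onsets).
Putting it together: ro.jo.
Mapping each syllable to C/V: /ro/ → CV, /jo/ → CV.

CV.CV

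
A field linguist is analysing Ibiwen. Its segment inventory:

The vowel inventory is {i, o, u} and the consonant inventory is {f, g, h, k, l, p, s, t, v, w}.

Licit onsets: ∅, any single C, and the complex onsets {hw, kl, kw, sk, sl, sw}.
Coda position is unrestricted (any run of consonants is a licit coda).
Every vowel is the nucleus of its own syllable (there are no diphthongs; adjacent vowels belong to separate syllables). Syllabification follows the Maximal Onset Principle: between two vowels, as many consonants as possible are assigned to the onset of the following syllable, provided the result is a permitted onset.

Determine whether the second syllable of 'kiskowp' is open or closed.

closed

Nuclei (vowels): i, o → 2 syllables.
V1 /i/ – V2 /o/: /sk/ is a licit onset in full, so it all attaches to the next syllable.
So the parse is ki.skowp.
Syllable 2 is /skowp/ with coda /wp/, so it is closed.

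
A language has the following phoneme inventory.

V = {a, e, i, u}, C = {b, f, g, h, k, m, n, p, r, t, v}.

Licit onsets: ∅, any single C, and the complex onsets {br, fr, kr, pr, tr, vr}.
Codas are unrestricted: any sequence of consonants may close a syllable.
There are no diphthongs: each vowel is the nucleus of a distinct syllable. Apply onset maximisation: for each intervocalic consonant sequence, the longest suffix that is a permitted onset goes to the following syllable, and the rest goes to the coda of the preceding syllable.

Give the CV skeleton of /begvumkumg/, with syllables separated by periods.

CVC.CVC.CVCC

Vowels present: e, u, u; each is a nucleus, giving 3 syllables.
V1 /e/ – V2 /u/: /gv/; trying suffixes from longest down, /v/ is the first permitted one, so coda /g/ | onset /v/.
V2 /u/ – V3 /u/: /mk/ splits as /m/ + /k/ (/k/ is the longest suffix that is a licit onset).
Syllabification: beg.vum.kumg.
Mapping each syllable to C/V: /beg/ → CVC, /vum/ → CVC, /kumg/ → CVCC.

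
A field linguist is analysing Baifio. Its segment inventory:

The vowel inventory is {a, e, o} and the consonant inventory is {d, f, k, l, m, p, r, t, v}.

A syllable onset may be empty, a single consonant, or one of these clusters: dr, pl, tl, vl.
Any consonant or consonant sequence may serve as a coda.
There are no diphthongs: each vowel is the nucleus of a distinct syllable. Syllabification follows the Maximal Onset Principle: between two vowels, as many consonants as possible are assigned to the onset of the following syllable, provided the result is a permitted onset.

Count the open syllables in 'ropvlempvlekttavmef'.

0

The vowels are o, e, e, a, e — 5 nuclei, so 5 syllables.
/o…e/ gap (V1→V2): /pvl/ splits as /p/ + /vl/ (/vl/ is the longest suffix that is a licit onset).
/e…e/ gap (V2→V3): /mpvl/ splits as /mp/ + /vl/ (/vl/ is the longest suffix that is a licit onset).
/e…a/ gap (V3→V4): cluster /ktt/ — the longest permitted-onset suffix is /t/; onset = /t/, preceding coda = /kt/.
/a…e/ gap (V4→V5): cluster /vm/ — the longest permitted-onset suffix is /m/; onset = /m/, preceding coda = /v/.
So the parse is rop.vlemp.vlekt.tav.mef.
Classifying each syllable: /rop/ (closed), /vlemp/ (closed), /vlekt/ (closed), /tav/ (closed), /mef/ (closed).
Open syllables: 0.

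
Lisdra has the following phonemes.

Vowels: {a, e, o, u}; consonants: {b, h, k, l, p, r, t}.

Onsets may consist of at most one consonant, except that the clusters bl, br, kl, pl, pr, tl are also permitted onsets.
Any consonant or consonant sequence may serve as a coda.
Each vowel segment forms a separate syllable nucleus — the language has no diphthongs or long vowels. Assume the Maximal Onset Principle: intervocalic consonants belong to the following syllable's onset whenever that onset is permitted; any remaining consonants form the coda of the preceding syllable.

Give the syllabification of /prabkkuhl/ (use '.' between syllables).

Nuclei (vowels): a, u → 2 syllables.
/a…u/ gap (V1→V2): /bkk/; trying suffixes from longest down, /k/ is the first permitted one, so coda /bk/ | onset /k/.

prabk.kuhl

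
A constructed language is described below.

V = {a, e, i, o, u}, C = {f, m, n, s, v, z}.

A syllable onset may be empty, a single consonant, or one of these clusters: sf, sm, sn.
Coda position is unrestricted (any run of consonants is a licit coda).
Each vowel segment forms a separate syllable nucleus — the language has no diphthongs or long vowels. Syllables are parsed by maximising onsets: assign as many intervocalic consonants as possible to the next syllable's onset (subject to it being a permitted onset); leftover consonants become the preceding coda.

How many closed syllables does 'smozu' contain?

0

The vowels are o, u — 2 nuclei, so 2 syllables.
/o…u/ gap (V1→V2): just /z/ — single C goes to the following onset.
Syllabification: smo.zu.
Classifying each syllable: /smo/ (open), /zu/ (open).
Closed syllables: 0.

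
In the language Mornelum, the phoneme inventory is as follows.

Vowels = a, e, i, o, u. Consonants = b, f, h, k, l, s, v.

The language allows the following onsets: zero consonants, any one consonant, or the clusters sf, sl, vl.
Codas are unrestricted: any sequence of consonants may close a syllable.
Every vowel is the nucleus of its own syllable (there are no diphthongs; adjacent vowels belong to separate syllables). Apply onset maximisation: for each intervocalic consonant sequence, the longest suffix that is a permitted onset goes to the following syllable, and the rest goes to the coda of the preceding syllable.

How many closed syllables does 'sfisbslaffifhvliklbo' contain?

The vowels are i, a, i, i, o — 5 nuclei, so 5 syllables.
σ1/σ2 boundary: /sbsl/ splits as /sb/ + /sl/ (/sl/ is the longest suffix that is a licit onset).
σ2/σ3 boundary: /ff/; trying suffixes from longest down, /f/ is the first permitted one, so coda /f/ | onset /f/.
σ3/σ4 boundary: /fhvl/; trying suffixes from longest down, /vl/ is the first permitted one, so coda /fh/ | onset /vl/.
σ4/σ5 boundary: /klb/ splits as /kl/ + /b/ (/b/ is the longest suffix that is a licit onset).
Syllabification: sfisb.slaf.fifh.vlikl.bo.
Classifying each syllable: /sfisb/ (closed), /slaf/ (closed), /fifh/ (closed), /vlikl/ (closed), /bo/ (open).
Closed syllables: 4.

4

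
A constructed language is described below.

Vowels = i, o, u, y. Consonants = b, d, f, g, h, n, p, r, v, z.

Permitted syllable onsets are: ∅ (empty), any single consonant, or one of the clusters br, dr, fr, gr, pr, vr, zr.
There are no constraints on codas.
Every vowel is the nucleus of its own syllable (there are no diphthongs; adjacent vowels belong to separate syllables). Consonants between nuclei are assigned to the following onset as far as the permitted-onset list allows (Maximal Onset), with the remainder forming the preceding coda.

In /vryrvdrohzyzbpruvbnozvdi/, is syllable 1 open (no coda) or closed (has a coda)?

Nuclei (vowels): y, o, y, u, o, i → 6 syllables.
σ1/σ2 boundary: /rvdr/; trying suffixes from longest down, /dr/ is the first permitted one, so coda /rv/ | onset /dr/.
σ2/σ3 boundary: /hz/; trying suffixes from longest down, /z/ is the first permitted one, so coda /h/ | onset /z/.
σ3/σ4 boundary: /zbpr/ — longest licit onset from the right is /pr/, leaving /zb/ as coda.
σ4/σ5 boundary: /vbn/ — longest licit onset from the right is /n/, leaving /vb/ as coda.
σ5/σ6 boundary: /zvd/; trying suffixes from longest down, /d/ is the first permitted one, so coda /zv/ | onset /d/.
So the parse is vryrv.droh.zyzb.pruvb.nozv.di.
Syllable 1 is /vryrv/ with coda /rv/, so it is closed.

closed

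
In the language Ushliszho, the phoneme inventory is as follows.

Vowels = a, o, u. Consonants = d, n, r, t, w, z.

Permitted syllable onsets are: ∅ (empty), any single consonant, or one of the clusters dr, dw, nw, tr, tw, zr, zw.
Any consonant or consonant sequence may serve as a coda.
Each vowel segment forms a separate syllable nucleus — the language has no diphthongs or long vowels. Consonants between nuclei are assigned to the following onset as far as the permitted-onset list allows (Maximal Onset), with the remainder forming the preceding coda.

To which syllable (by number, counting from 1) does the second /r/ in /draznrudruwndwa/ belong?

2

Vowels present: a, u, u, a; each is a nucleus, giving 4 syllables.
/a…u/ gap (V1→V2): cluster /znr/ — the longest permitted-onset suffix is /r/; onset = /r/, preceding coda = /zn/.
/u…u/ gap (V2→V3): cluster /dr/ — /dr/ is itself a permitted onset, so the whole cluster goes right; preceding coda = ∅.
/u…a/ gap (V3→V4): /wndw/ — longest licit onset from the right is /dw/, leaving /wn/ as coda.
So the parse is drazn.ru.druwn.dwa.
The second /r/ is in the onset of syllable 2 (/ru/).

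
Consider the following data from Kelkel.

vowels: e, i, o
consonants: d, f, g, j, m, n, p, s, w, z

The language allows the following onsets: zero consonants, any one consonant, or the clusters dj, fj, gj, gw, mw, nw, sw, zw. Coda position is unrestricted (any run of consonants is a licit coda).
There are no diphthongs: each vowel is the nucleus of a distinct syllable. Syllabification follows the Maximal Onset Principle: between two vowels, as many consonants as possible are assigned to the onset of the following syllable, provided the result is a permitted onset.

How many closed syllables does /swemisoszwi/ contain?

1

Nuclei (vowels): e, i, o, i → 4 syllables.
/e…i/ gap (V1→V2): /m/ → onset of the next syllable (single consonants are always licit onsets).
/i…o/ gap (V2→V3): /s/ is a single consonant, so it becomes the next onset.
/o…i/ gap (V3→V4): /szw/ — longest licit onset from the right is /zw/, leaving /s/ as coda.
Syllabification: swe.mi.sos.zwi.
Classifying each syllable: /swe/ (open), /mi/ (open), /sos/ (closed), /zwi/ (open).
Closed syllables: 1.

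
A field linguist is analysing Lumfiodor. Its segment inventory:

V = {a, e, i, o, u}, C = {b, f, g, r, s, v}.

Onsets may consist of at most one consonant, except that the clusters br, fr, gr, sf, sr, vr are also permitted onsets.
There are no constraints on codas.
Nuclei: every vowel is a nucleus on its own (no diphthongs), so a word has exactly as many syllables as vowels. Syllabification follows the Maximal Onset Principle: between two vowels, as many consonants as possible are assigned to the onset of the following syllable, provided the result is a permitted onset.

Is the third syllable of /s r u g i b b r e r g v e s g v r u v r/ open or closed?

Nuclei (vowels): u, i, e, e, u → 5 syllables.
/u…i/ gap (V1→V2): /g/ → onset of the next syllable (single consonants are always licit onsets).
/i…e/ gap (V2→V3): /bbr/; trying suffixes from longest down, /br/ is the first permitted one, so coda /b/ | onset /br/.
/e…e/ gap (V3→V4): /rgv/ splits as /rg/ + /v/ (/v/ is the longest suffix that is a licit onset).
/e…u/ gap (V4→V5): /sgvr/ splits as /sg/ + /vr/ (/vr/ is the longest suffix that is a licit onset).
So the parse is sru.gib.brerg.vesg.vruvr.
Syllable 3 is /brerg/ with coda /rg/, so it is closed.

closed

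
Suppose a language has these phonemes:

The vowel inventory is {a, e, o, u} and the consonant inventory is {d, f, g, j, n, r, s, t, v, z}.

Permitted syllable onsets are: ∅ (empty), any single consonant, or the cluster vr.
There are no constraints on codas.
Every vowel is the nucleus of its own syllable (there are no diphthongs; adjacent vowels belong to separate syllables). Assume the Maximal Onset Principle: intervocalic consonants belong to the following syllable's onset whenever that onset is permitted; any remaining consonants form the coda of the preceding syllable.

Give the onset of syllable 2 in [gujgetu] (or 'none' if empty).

g

Nuclei (vowels): u, e, u → 3 syllables.
σ1/σ2 boundary: /jg/ — longest licit onset from the right is /g/, leaving /j/ as coda.
σ2/σ3 boundary: /t/ is a single consonant, so it becomes the next onset.
Result: guj.ge.tu.
Syllable 2 is /ge/: onset /g/, nucleus /e/, coda ∅.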